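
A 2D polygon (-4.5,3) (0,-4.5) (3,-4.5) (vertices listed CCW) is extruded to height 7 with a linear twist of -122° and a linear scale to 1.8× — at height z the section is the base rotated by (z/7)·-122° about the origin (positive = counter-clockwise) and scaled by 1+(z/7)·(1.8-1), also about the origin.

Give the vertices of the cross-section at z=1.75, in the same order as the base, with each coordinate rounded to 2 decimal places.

t = z/height = 1.75/7 = 0.25
s = 1 + (scale-1)·z/height = 1 + (1.8-1)·1.75/7 = 1.200000
θ = twist·z/height = -122°·1.75/7 = -30.5000° = -0.532325 rad
cos θ = 0.861629, sin θ = -0.507538 (intermediates below are computed at full precision and shown rounded to 5 d.p.)
v1: (-4.5,3) → rotate → (-2.35472,4.86881) → ×s → (-2.82566,5.84257) → (-2.83,5.84)
v2: (0,-4.5) → rotate → (-2.28392,-3.87733) → ×s → (-2.74071,-4.65280) → (-2.74,-4.65)
v3: (3,-4.5) → rotate → (0.30096,-5.39995) → ×s → (0.36116,-6.47994) → (0.36,-6.48)

Cross-section at z=1.75: (-2.83,5.84) (-2.74,-4.65) (0.36,-6.48)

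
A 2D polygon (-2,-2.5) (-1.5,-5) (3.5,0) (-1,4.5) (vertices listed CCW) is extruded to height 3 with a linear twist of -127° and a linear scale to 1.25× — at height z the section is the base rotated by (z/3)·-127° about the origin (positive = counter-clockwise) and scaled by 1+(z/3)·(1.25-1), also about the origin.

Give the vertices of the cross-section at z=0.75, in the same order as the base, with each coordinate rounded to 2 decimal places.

Cross-section at z=0.75: (-3.20,-1.14) (-4.15,-3.68) (3.16,-1.96) (1.61,4.62)

t = z/height = 0.75/3 = 0.25
s = 1 + (scale-1)·z/height = 1 + (1.25-1)·0.75/3 = 1.062500
θ = twist·z/height = -127°·0.75/3 = -31.7500° = -0.554142 rad
cos θ = 0.850352, sin θ = -0.526214 (intermediates below are computed at full precision and shown rounded to 5 d.p.)
v1: (-2,-2.5) → rotate → (-3.01624,-1.07345) → ×s → (-3.20475,-1.14054) → (-3.20,-1.14)
v2: (-1.5,-5) → rotate → (-3.90660,-3.46244) → ×s → (-4.15076,-3.67884) → (-4.15,-3.68)
v3: (3.5,0) → rotate → (2.97623,-1.84175) → ×s → (3.16225,-1.95686) → (3.16,-1.96)
v4: (-1,4.5) → rotate → (1.51761,4.35280) → ×s → (1.61246,4.62485) → (1.61,4.62)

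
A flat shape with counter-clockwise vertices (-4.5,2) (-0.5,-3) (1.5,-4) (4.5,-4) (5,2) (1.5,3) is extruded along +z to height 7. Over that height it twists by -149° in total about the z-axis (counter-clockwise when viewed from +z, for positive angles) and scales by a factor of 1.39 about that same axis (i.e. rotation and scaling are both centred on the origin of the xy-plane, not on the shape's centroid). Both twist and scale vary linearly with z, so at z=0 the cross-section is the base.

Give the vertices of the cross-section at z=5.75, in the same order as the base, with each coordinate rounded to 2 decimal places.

Cross-section at z=5.75: (5.41,3.60) (-2.99,2.68) (-5.52,1.16) (-7.64,-2.19) (-1.31,-6.99) (2.28,-3.79)

t = z/height = 5.75/7 = 0.821429
s = 1 + (scale-1)·z/height = 1 + (1.39-1)·5.75/7 = 1.320357
θ = twist·z/height = -149°·5.75/7 = -122.3929° = -2.136158 rad
cos θ = -0.535722, sin θ = -0.844395 (intermediates below are computed at full precision and shown rounded to 5 d.p.)
v1: (-4.5,2) → rotate → (4.09954,2.72833) → ×s → (5.41285,3.60237) → (5.41,3.60)
v2: (-0.5,-3) → rotate → (-2.26532,2.02936) → ×s → (-2.99104,2.67948) → (-2.99,2.68)
v3: (1.5,-4) → rotate → (-4.18116,0.87629) → ×s → (-5.52063,1.15702) → (-5.52,1.16)
v4: (4.5,-4) → rotate → (-5.78833,-1.65689) → ×s → (-7.64266,-2.18769) → (-7.64,-2.19)
v5: (5,2) → rotate → (-0.98982,-5.29342) → ×s → (-1.30691,-6.98920) → (-1.31,-6.99)
v6: (1.5,3) → rotate → (1.72960,-2.87376) → ×s → (2.28369,-3.79439) → (2.28,-3.79)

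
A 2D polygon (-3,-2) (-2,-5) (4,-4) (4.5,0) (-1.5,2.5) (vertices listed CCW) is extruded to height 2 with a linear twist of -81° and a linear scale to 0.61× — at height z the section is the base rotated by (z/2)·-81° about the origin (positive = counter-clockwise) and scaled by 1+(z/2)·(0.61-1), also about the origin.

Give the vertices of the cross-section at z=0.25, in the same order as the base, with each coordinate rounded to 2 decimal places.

t = z/height = 0.25/2 = 0.125
s = 1 + (scale-1)·z/height = 1 + (0.61-1)·0.25/2 = 0.951250
θ = twist·z/height = -81°·0.25/2 = -10.1250° = -0.176715 rad
cos θ = 0.984427, sin θ = -0.175796 (intermediates below are computed at full precision and shown rounded to 5 d.p.)
v1: (-3,-2) → rotate → (-3.30487,-1.44146) → ×s → (-3.14376,-1.37119) → (-3.14,-1.37)
v2: (-2,-5) → rotate → (-2.84783,-4.57054) → ×s → (-2.70900,-4.34773) → (-2.71,-4.35)
v3: (4,-4) → rotate → (3.23452,-4.64089) → ×s → (3.07684,-4.41465) → (3.08,-4.41)
v4: (4.5,0) → rotate → (4.42992,-0.79108) → ×s → (4.21396,-0.75252) → (4.21,-0.75)
v5: (-1.5,2.5) → rotate → (-1.03715,2.72476) → ×s → (-0.98659,2.59193) → (-0.99,2.59)

Cross-section at z=0.25: (-3.14,-1.37) (-2.71,-4.35) (3.08,-4.41) (4.21,-0.75) (-0.99,2.59)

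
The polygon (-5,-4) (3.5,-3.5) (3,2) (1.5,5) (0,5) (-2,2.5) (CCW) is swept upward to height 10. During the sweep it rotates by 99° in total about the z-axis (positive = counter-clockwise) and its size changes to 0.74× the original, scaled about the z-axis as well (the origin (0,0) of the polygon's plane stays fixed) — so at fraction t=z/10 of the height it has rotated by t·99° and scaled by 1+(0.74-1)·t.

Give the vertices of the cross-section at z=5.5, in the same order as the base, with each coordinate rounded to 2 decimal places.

Cross-section at z=5.5: (0.30,-5.48) (4.18,0.70) (0.10,3.09) (-2.74,3.54) (-3.49,2.49) (-2.74,-0.15)

t = z/height = 5.5/10 = 0.55
s = 1 + (scale-1)·z/height = 1 + (0.74-1)·5.5/10 = 0.857000
θ = twist·z/height = 99°·5.5/10 = 54.4500° = 0.950332 rad
cos θ = 0.581413, sin θ = 0.813608 (intermediates below are computed at full precision and shown rounded to 5 d.p.)
v1: (-5,-4) → rotate → (0.34737,-6.39369) → ×s → (0.29769,-5.47940) → (0.30,-5.48)
v2: (3.5,-3.5) → rotate → (4.88258,0.81268) → ×s → (4.18437,0.69647) → (4.18,0.70)
v3: (3,2) → rotate → (0.11702,3.60365) → ×s → (0.10029,3.08833) → (0.10,3.09)
v4: (1.5,5) → rotate → (-3.19592,4.12748) → ×s → (-2.73891,3.53725) → (-2.74,3.54)
v5: (0,5) → rotate → (-4.06804,2.90707) → ×s → (-3.48631,2.49136) → (-3.49,2.49)
v6: (-2,2.5) → rotate → (-3.19685,-0.17368) → ×s → (-2.73970,-0.14885) → (-2.74,-0.15)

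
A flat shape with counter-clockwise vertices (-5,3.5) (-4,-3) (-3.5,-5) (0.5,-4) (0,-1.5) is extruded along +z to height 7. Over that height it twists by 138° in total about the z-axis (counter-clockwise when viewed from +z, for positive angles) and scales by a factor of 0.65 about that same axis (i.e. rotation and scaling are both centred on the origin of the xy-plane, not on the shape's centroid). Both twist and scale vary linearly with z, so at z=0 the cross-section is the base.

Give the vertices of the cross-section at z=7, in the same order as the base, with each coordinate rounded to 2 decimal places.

t = z/height = 7/7 = 1
s = 1 + (scale-1)·z/height = 1 + (0.65-1)·7/7 = 0.650000
θ = twist·z/height = 138°·7/7 = 138.0000° = 2.408554 rad
cos θ = -0.743145, sin θ = 0.669131 (intermediates below are computed at full precision and shown rounded to 5 d.p.)
v1: (-5,3.5) → rotate → (1.37377,-5.94666) → ×s → (0.89295,-3.86533) → (0.89,-3.87)
v2: (-4,-3) → rotate → (4.97997,-0.44709) → ×s → (3.23698,-0.29061) → (3.24,-0.29)
v3: (-3.5,-5) → rotate → (5.94666,1.37377) → ×s → (3.86533,0.89295) → (3.87,0.89)
v4: (0.5,-4) → rotate → (2.30495,3.30714) → ×s → (1.49822,2.14964) → (1.50,2.15)
v5: (0,-1.5) → rotate → (1.00370,1.11472) → ×s → (0.65240,0.72457) → (0.65,0.72)

Cross-section at z=7: (0.89,-3.87) (3.24,-0.29) (3.87,0.89) (1.50,2.15) (0.65,0.72)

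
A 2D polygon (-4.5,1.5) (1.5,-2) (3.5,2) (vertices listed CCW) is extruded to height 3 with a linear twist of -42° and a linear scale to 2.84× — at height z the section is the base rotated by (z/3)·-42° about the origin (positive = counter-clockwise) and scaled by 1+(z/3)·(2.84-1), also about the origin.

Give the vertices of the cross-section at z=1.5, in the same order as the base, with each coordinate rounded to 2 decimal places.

Cross-section at z=1.5: (-7.03,5.79) (1.31,-4.62) (7.65,1.18)

t = z/height = 1.5/3 = 0.5
s = 1 + (scale-1)·z/height = 1 + (2.84-1)·1.5/3 = 1.920000
θ = twist·z/height = -42°·1.5/3 = -21.0000° = -0.366519 rad
cos θ = 0.933580, sin θ = -0.358368 (intermediates below are computed at full precision and shown rounded to 5 d.p.)
v1: (-4.5,1.5) → rotate → (-3.66356,3.01303) → ×s → (-7.03404,5.78501) → (-7.03,5.79)
v2: (1.5,-2) → rotate → (0.68363,-2.40471) → ×s → (1.31258,-4.61705) → (1.31,-4.62)
v3: (3.5,2) → rotate → (3.98427,0.61287) → ×s → (7.64979,1.17672) → (7.65,1.18)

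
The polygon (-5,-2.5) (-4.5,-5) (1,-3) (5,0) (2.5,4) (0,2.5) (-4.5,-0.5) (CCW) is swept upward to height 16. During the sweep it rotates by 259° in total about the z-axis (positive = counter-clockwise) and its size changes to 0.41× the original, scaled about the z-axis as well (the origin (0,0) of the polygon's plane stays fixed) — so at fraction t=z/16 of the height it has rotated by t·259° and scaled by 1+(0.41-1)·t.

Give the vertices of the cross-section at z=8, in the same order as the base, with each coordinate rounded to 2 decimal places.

t = z/height = 8/16 = 0.5
s = 1 + (scale-1)·z/height = 1 + (0.41-1)·8/16 = 0.705000
θ = twist·z/height = 259°·8/16 = 129.5000° = 2.260201 rad
cos θ = -0.636078, sin θ = 0.771625 (intermediates below are computed at full precision and shown rounded to 5 d.p.)
v1: (-5,-2.5) → rotate → (5.10945,-2.26793) → ×s → (3.60216,-1.59889) → (3.60,-1.60)
v2: (-4.5,-5) → rotate → (6.72047,-0.29192) → ×s → (4.73793,-0.20580) → (4.74,-0.21)
v3: (1,-3) → rotate → (1.67880,2.67986) → ×s → (1.18355,1.88930) → (1.18,1.89)
v4: (5,0) → rotate → (-3.18039,3.85812) → ×s → (-2.24218,2.71998) → (-2.24,2.72)
v5: (2.5,4) → rotate → (-4.67669,-0.61525) → ×s → (-3.29707,-0.43375) → (-3.30,-0.43)
v6: (0,2.5) → rotate → (-1.92906,-1.59020) → ×s → (-1.35999,-1.12109) → (-1.36,-1.12)
v7: (-4.5,-0.5) → rotate → (3.24816,-3.15427) → ×s → (2.28996,-2.22376) → (2.29,-2.22)

Cross-section at z=8: (3.60,-1.60) (4.74,-0.21) (1.18,1.89) (-2.24,2.72) (-3.30,-0.43) (-1.36,-1.12) (2.29,-2.22)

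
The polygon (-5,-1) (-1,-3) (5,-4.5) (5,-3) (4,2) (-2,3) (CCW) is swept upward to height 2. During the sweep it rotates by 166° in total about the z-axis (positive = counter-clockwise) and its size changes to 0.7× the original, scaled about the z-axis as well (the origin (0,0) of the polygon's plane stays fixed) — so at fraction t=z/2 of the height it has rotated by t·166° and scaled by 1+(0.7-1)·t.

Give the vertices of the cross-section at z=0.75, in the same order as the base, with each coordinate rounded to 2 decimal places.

Cross-section at z=0.75: (-1.28,-4.34) (1.94,-2.03) (5.60,2.07) (4.42,2.69) (0.08,3.97) (-3.18,-0.33)

t = z/height = 0.75/2 = 0.375
s = 1 + (scale-1)·z/height = 1 + (0.7-1)·0.75/2 = 0.887500
θ = twist·z/height = 166°·0.75/2 = 62.2500° = 1.086467 rad
cos θ = 0.465615, sin θ = 0.884988 (intermediates below are computed at full precision and shown rounded to 5 d.p.)
v1: (-5,-1) → rotate → (-1.44308,-4.89055) → ×s → (-1.28074,-4.34037) → (-1.28,-4.34)
v2: (-1,-3) → rotate → (2.18935,-2.28183) → ×s → (1.94305,-2.02513) → (1.94,-2.03)
v3: (5,-4.5) → rotate → (6.31052,2.32967) → ×s → (5.60058,2.06758) → (5.60,2.07)
v4: (5,-3) → rotate → (4.98304,3.02809) → ×s → (4.42244,2.68743) → (4.42,2.69)
v5: (4,2) → rotate → (0.09248,4.47118) → ×s → (0.08208,3.96817) → (0.08,3.97)
v6: (-2,3) → rotate → (-3.58619,-0.37313) → ×s → (-3.18275,-0.33115) → (-3.18,-0.33)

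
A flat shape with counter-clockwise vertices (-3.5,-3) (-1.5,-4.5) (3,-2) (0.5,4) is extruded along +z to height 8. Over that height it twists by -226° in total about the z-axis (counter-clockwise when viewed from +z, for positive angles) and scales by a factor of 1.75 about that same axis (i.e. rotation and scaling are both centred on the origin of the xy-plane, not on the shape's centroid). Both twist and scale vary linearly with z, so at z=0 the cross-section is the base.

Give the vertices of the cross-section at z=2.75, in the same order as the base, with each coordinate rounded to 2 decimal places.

t = z/height = 2.75/8 = 0.34375
s = 1 + (scale-1)·z/height = 1 + (1.75-1)·2.75/8 = 1.257813
θ = twist·z/height = -226°·2.75/8 = -77.6875° = -1.355903 rad
cos θ = 0.213244, sin θ = -0.976999 (intermediates below are computed at full precision and shown rounded to 5 d.p.)
v1: (-3.5,-3) → rotate → (-3.67735,2.77977) → ×s → (-4.62542,3.49642) → (-4.63,3.50)
v2: (-1.5,-4.5) → rotate → (-4.71636,0.50590) → ×s → (-5.93230,0.63633) → (-5.93,0.64)
v3: (3,-2) → rotate → (-1.31427,-3.35748) → ×s → (-1.65310,-4.22309) → (-1.65,-4.22)
v4: (0.5,4) → rotate → (4.01462,0.36447) → ×s → (5.04964,0.45844) → (5.05,0.46)

Cross-section at z=2.75: (-4.63,3.50) (-5.93,0.64) (-1.65,-4.22) (5.05,0.46)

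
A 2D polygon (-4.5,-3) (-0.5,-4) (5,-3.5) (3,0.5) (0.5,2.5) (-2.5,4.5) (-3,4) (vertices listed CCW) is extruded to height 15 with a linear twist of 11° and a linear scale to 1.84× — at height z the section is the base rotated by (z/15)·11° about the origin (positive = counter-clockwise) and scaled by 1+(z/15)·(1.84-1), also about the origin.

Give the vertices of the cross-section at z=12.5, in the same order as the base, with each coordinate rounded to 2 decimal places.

t = z/height = 12.5/15 = 0.833333
s = 1 + (scale-1)·z/height = 1 + (1.84-1)·12.5/15 = 1.700000
θ = twist·z/height = 11°·12.5/15 = 9.1667° = 0.159989 rad
cos θ = 0.987229, sin θ = 0.159307 (intermediates below are computed at full precision and shown rounded to 5 d.p.)
v1: (-4.5,-3) → rotate → (-3.96461,-3.67857) → ×s → (-6.73984,-6.25357) → (-6.74,-6.25)
v2: (-0.5,-4) → rotate → (0.14361,-4.02857) → ×s → (0.24414,-6.84857) → (0.24,-6.85)
v3: (5,-3.5) → rotate → (5.49372,-2.65877) → ×s → (9.33932,-4.51990) → (9.34,-4.52)
v4: (3,0.5) → rotate → (2.88203,0.97154) → ×s → (4.89946,1.65161) → (4.90,1.65)
v5: (0.5,2.5) → rotate → (0.09535,2.54773) → ×s → (0.16209,4.33113) → (0.16,4.33)
v6: (-2.5,4.5) → rotate → (-3.18495,4.04426) → ×s → (-5.41442,6.87525) → (-5.41,6.88)
v7: (-3,4) → rotate → (-3.59891,3.47100) → ×s → (-6.11816,5.90069) → (-6.12,5.90)

Cross-section at z=12.5: (-6.74,-6.25) (0.24,-6.85) (9.34,-4.52) (4.90,1.65) (0.16,4.33) (-5.41,6.88) (-6.12,5.90)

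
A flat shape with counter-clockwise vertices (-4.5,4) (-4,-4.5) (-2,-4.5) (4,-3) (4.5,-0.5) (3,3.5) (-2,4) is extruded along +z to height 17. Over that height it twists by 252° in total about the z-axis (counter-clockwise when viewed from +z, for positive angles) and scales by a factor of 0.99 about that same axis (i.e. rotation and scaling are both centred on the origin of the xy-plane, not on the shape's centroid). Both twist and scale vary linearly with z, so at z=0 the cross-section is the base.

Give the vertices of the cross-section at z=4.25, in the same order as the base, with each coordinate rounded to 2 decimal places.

t = z/height = 4.25/17 = 0.25
s = 1 + (scale-1)·z/height = 1 + (0.99-1)·4.25/17 = 0.997500
θ = twist·z/height = 252°·4.25/17 = 63.0000° = 1.099557 rad
cos θ = 0.453990, sin θ = 0.891007 (intermediates below are computed at full precision and shown rounded to 5 d.p.)
v1: (-4.5,4) → rotate → (-5.60698,-2.19357) → ×s → (-5.59297,-2.18808) → (-5.59,-2.19)
v2: (-4,-4.5) → rotate → (2.19357,-5.60698) → ×s → (2.18808,-5.59297) → (2.19,-5.59)
v3: (-2,-4.5) → rotate → (3.10155,-3.82497) → ×s → (3.09379,-3.81541) → (3.09,-3.82)
v4: (4,-3) → rotate → (4.48898,2.20205) → ×s → (4.47776,2.19655) → (4.48,2.20)
v5: (4.5,-0.5) → rotate → (2.48846,3.78253) → ×s → (2.48224,3.77308) → (2.48,3.77)
v6: (3,3.5) → rotate → (-1.75655,4.26199) → ×s → (-1.75216,4.25133) → (-1.75,4.25)
v7: (-2,4) → rotate → (-4.47201,0.03395) → ×s → (-4.46083,0.03386) → (-4.46,0.03)

Cross-section at z=4.25: (-5.59,-2.19) (2.19,-5.59) (3.09,-3.82) (4.48,2.20) (2.48,3.77) (-1.75,4.25) (-4.46,0.03)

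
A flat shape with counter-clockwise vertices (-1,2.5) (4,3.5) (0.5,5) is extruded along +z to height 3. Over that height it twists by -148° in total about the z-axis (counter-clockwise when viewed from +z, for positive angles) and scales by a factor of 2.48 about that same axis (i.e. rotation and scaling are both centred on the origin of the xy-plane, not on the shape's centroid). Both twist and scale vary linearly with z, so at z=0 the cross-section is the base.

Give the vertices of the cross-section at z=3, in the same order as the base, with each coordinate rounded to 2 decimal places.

Cross-section at z=3: (5.39,-3.94) (-3.81,-12.62) (5.52,-11.17)

t = z/height = 3/3 = 1
s = 1 + (scale-1)·z/height = 1 + (2.48-1)·3/3 = 2.480000
θ = twist·z/height = -148°·3/3 = -148.0000° = -2.583087 rad
cos θ = -0.848048, sin θ = -0.529919 (intermediates below are computed at full precision and shown rounded to 5 d.p.)
v1: (-1,2.5) → rotate → (2.17285,-1.59020) → ×s → (5.38866,-3.94370) → (5.39,-3.94)
v2: (4,3.5) → rotate → (-1.53747,-5.08785) → ×s → (-3.81294,-12.61786) → (-3.81,-12.62)
v3: (0.5,5) → rotate → (2.22557,-4.50520) → ×s → (5.51942,-11.17290) → (5.52,-11.17)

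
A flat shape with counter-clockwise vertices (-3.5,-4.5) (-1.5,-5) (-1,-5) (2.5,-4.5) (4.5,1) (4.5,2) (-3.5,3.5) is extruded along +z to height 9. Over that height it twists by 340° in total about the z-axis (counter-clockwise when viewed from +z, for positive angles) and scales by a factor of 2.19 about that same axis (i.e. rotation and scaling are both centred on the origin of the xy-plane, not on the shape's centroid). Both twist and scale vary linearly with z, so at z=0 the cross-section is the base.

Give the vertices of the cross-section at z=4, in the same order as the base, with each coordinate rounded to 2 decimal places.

t = z/height = 4/9 = 0.444444
s = 1 + (scale-1)·z/height = 1 + (2.19-1)·4/9 = 1.528889
θ = twist·z/height = 340°·4/9 = 151.1111° = 2.637386 rad
cos θ = -0.875558, sin θ = 0.483113 (intermediates below are computed at full precision and shown rounded to 5 d.p.)
v1: (-3.5,-4.5) → rotate → (5.23846,2.24912) → ×s → (8.00902,3.43865) → (8.01,3.44)
v2: (-1.5,-5) → rotate → (3.72890,3.65312) → ×s → (5.70107,5.58522) → (5.70,5.59)
v3: (-1,-5) → rotate → (3.29112,3.89468) → ×s → (5.03176,5.95453) → (5.03,5.95)
v4: (2.5,-4.5) → rotate → (-0.01489,5.14779) → ×s → (-0.02276,7.87040) → (-0.02,7.87)
v5: (4.5,1) → rotate → (-4.42312,1.29845) → ×s → (-6.76247,1.98518) → (-6.76,1.99)
v6: (4.5,2) → rotate → (-4.90624,0.42289) → ×s → (-7.50109,0.64655) → (-7.50,0.65)
v7: (-3.5,3.5) → rotate → (1.37356,-4.75535) → ×s → (2.10002,-7.27040) → (2.10,-7.27)

Cross-section at z=4: (8.01,3.44) (5.70,5.59) (5.03,5.95) (-0.02,7.87) (-6.76,1.99) (-7.50,0.65) (2.10,-7.27)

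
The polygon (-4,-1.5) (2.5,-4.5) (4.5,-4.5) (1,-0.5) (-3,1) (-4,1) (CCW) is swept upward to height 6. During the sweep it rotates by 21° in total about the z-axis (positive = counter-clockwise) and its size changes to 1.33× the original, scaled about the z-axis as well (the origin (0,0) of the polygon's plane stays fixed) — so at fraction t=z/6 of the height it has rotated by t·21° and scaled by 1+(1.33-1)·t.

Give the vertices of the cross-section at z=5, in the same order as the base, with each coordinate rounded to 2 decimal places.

Cross-section at z=5: (-4.29,-3.36) (4.77,-4.51) (7.20,-3.75) (1.41,-0.22) (-4.03,0.07) (-5.25,-0.32)

t = z/height = 5/6 = 0.833333
s = 1 + (scale-1)·z/height = 1 + (1.33-1)·5/6 = 1.275000
θ = twist·z/height = 21°·5/6 = 17.5000° = 0.305433 rad
cos θ = 0.953717, sin θ = 0.300706 (intermediates below are computed at full precision and shown rounded to 5 d.p.)
v1: (-4,-1.5) → rotate → (-3.36381,-2.63340) → ×s → (-4.28886,-3.35758) → (-4.29,-3.36)
v2: (2.5,-4.5) → rotate → (3.73747,-3.53996) → ×s → (4.76527,-4.51345) → (4.77,-4.51)
v3: (4.5,-4.5) → rotate → (5.64490,-2.93855) → ×s → (7.19725,-3.74665) → (7.20,-3.75)
v4: (1,-0.5) → rotate → (1.10407,-0.17615) → ×s → (1.40769,-0.22459) → (1.41,-0.22)
v5: (-3,1) → rotate → (-3.16186,0.05160) → ×s → (-4.03137,0.06579) → (-4.03,0.07)
v6: (-4,1) → rotate → (-4.11557,-0.24911) → ×s → (-5.24736,-0.31761) → (-5.25,-0.32)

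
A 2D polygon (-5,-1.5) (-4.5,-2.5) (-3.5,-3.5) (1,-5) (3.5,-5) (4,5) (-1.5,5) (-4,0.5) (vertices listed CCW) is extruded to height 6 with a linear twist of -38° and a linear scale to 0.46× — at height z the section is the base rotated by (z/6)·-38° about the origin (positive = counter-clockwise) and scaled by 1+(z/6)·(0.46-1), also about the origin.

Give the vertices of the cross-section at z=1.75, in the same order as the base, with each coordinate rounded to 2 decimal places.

t = z/height = 1.75/6 = 0.291667
s = 1 + (scale-1)·z/height = 1 + (0.46-1)·1.75/6 = 0.842500
θ = twist·z/height = -38°·1.75/6 = -11.0833° = -0.193441 rad
cos θ = 0.981349, sin θ = -0.192237 (intermediates below are computed at full precision and shown rounded to 5 d.p.)
v1: (-5,-1.5) → rotate → (-5.19510,-0.51084) → ×s → (-4.37687,-0.43038) → (-4.38,-0.43)
v2: (-4.5,-2.5) → rotate → (-4.89666,-1.58831) → ×s → (-4.12544,-1.33815) → (-4.13,-1.34)
v3: (-3.5,-3.5) → rotate → (-4.10755,-2.76189) → ×s → (-3.46061,-2.32689) → (-3.46,-2.33)
v4: (1,-5) → rotate → (0.02017,-5.09898) → ×s → (0.01699,-4.29589) → (0.02,-4.30)
v5: (3.5,-5) → rotate → (2.47354,-5.57957) → ×s → (2.08396,-4.70079) → (2.08,-4.70)
v6: (4,5) → rotate → (4.88658,4.13780) → ×s → (4.11694,3.48609) → (4.12,3.49)
v7: (-1.5,5) → rotate → (-0.51084,5.19510) → ×s → (-0.43038,4.37687) → (-0.43,4.38)
v8: (-4,0.5) → rotate → (-3.82928,1.25962) → ×s → (-3.22617,1.06123) → (-3.23,1.06)

Cross-section at z=1.75: (-4.38,-0.43) (-4.13,-1.34) (-3.46,-2.33) (0.02,-4.30) (2.08,-4.70) (4.12,3.49) (-0.43,4.38) (-3.23,1.06)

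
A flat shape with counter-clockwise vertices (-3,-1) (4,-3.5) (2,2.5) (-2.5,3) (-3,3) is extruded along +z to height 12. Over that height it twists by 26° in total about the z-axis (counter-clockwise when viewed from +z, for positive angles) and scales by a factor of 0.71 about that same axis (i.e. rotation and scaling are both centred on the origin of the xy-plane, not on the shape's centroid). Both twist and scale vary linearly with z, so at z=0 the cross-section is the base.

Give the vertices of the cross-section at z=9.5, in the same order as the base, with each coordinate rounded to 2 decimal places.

Cross-section at z=9.5: (-1.89,-1.53) (3.83,-1.44) (0.77,2.34) (-2.62,1.49) (-2.98,1.35)

t = z/height = 9.5/12 = 0.791667
s = 1 + (scale-1)·z/height = 1 + (0.71-1)·9.5/12 = 0.770417
θ = twist·z/height = 26°·9.5/12 = 20.5833° = 0.359247 rad
cos θ = 0.936162, sin θ = 0.351569 (intermediates below are computed at full precision and shown rounded to 5 d.p.)
v1: (-3,-1) → rotate → (-2.45692,-1.99087) → ×s → (-1.89285,-1.53380) → (-1.89,-1.53)
v2: (4,-3.5) → rotate → (4.97514,-1.87029) → ×s → (3.83293,-1.44090) → (3.83,-1.44)
v3: (2,2.5) → rotate → (0.99340,3.04354) → ×s → (0.76533,2.34480) → (0.77,2.34)
v4: (-2.5,3) → rotate → (-3.39511,1.92956) → ×s → (-2.61565,1.48657) → (-2.62,1.49)
v5: (-3,3) → rotate → (-3.86319,1.75378) → ×s → (-2.97627,1.35114) → (-2.98,1.35)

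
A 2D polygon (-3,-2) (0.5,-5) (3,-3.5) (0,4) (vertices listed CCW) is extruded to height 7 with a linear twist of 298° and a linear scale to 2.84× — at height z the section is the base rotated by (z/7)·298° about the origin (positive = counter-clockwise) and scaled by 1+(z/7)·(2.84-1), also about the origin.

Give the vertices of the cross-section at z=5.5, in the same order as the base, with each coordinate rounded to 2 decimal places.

t = z/height = 5.5/7 = 0.785714
s = 1 + (scale-1)·z/height = 1 + (2.84-1)·5.5/7 = 2.445714
θ = twist·z/height = 298°·5.5/7 = 234.1429° = 4.086564 rad
cos θ = -0.585766, sin θ = -0.810480 (intermediates below are computed at full precision and shown rounded to 5 d.p.)
v1: (-3,-2) → rotate → (0.13634,3.60297) → ×s → (0.33345,8.81184) → (0.33,8.81)
v2: (0.5,-5) → rotate → (-4.34528,2.52359) → ×s → (-10.62732,6.17198) → (-10.63,6.17)
v3: (3,-3.5) → rotate → (-4.59398,-0.38126) → ×s → (-11.23556,-0.93245) → (-11.24,-0.93)
v4: (0,4) → rotate → (3.24192,-2.34307) → ×s → (7.92881,-5.73047) → (7.93,-5.73)

Cross-section at z=5.5: (0.33,8.81) (-10.63,6.17) (-11.24,-0.93) (7.93,-5.73)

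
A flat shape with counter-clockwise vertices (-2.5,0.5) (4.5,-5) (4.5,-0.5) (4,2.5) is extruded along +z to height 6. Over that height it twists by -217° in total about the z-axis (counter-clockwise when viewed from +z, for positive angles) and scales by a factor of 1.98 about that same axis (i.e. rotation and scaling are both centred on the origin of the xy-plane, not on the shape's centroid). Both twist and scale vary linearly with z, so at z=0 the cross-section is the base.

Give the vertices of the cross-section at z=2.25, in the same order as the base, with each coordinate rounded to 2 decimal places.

Cross-section at z=2.25: (0.16,3.48) (-5.84,-7.11) (0.25,-6.19) (4.20,-4.90)

t = z/height = 2.25/6 = 0.375
s = 1 + (scale-1)·z/height = 1 + (1.98-1)·2.25/6 = 1.367500
θ = twist·z/height = -217°·2.25/6 = -81.3750° = -1.420262 rad
cos θ = 0.149967, sin θ = -0.988691 (intermediates below are computed at full precision and shown rounded to 5 d.p.)
v1: (-2.5,0.5) → rotate → (0.11943,2.54671) → ×s → (0.16332,3.48263) → (0.16,3.48)
v2: (4.5,-5) → rotate → (-4.26860,-5.19894) → ×s → (-5.83732,-7.10956) → (-5.84,-7.11)
v3: (4.5,-0.5) → rotate → (0.18050,-4.52409) → ×s → (0.24684,-6.18670) → (0.25,-6.19)
v4: (4,2.5) → rotate → (3.07159,-3.57985) → ×s → (4.20041,-4.89544) → (4.20,-4.90)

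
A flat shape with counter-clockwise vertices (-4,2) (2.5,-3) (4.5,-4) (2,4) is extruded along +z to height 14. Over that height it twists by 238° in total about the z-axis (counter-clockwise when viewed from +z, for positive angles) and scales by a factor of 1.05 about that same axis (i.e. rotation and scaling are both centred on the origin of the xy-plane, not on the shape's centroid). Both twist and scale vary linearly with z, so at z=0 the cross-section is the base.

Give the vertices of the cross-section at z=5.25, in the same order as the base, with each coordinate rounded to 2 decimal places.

Cross-section at z=5.25: (-2.09,-4.05) (3.09,2.51) (4.13,4.53) (-4.05,2.09)

t = z/height = 5.25/14 = 0.375
s = 1 + (scale-1)·z/height = 1 + (1.05-1)·5.25/14 = 1.018750
θ = twist·z/height = 238°·5.25/14 = 89.2500° = 1.557706 rad
cos θ = 0.013090, sin θ = 0.999914 (intermediates below are computed at full precision and shown rounded to 5 d.p.)
v1: (-4,2) → rotate → (-2.05219,-3.97348) → ×s → (-2.09067,-4.04798) → (-2.09,-4.05)
v2: (2.5,-3) → rotate → (3.03247,2.46052) → ×s → (3.08933,2.50665) → (3.09,2.51)
v3: (4.5,-4) → rotate → (4.05856,4.44726) → ×s → (4.13466,4.53064) → (4.13,4.53)
v4: (2,4) → rotate → (-3.97348,2.05219) → ×s → (-4.04798,2.09067) → (-4.05,2.09)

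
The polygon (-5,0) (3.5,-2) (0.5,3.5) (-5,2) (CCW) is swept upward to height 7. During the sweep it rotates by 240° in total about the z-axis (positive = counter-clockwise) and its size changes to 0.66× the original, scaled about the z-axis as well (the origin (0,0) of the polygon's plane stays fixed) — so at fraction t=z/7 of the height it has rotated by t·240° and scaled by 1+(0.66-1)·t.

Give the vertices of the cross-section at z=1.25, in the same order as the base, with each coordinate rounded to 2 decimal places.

Cross-section at z=1.25: (-3.44,-3.19) (3.69,0.86) (-1.89,2.73) (-4.72,-1.82)

t = z/height = 1.25/7 = 0.178571
s = 1 + (scale-1)·z/height = 1 + (0.66-1)·1.25/7 = 0.939286
θ = twist·z/height = 240°·1.25/7 = 42.8571° = 0.747998 rad
cos θ = 0.733052, sin θ = 0.680173 (intermediates below are computed at full precision and shown rounded to 5 d.p.)
v1: (-5,0) → rotate → (-3.66526,-3.40086) → ×s → (-3.44273,-3.19438) → (-3.44,-3.19)
v2: (3.5,-2) → rotate → (3.92603,0.91450) → ×s → (3.68766,0.85898) → (3.69,0.86)
v3: (0.5,3.5) → rotate → (-2.01408,2.90577) → ×s → (-1.89180,2.72935) → (-1.89,2.73)
v4: (-5,2) → rotate → (-5.02560,-1.93476) → ×s → (-4.72048,-1.81729) → (-4.72,-1.82)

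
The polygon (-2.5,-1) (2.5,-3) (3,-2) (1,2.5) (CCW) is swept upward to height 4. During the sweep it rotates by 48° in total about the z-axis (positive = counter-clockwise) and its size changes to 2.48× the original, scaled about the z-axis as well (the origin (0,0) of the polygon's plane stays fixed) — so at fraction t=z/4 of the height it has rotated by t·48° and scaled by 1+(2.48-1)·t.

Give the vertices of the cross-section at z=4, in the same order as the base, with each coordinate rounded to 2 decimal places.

t = z/height = 4/4 = 1
s = 1 + (scale-1)·z/height = 1 + (2.48-1)·4/4 = 2.480000
θ = twist·z/height = 48°·4/4 = 48.0000° = 0.837758 rad
cos θ = 0.669131, sin θ = 0.743145 (intermediates below are computed at full precision and shown rounded to 5 d.p.)
v1: (-2.5,-1) → rotate → (-0.92968,-2.52699) → ×s → (-2.30561,-6.26694) → (-2.31,-6.27)
v2: (2.5,-3) → rotate → (3.90226,-0.14953) → ×s → (9.67761,-0.37083) → (9.68,-0.37)
v3: (3,-2) → rotate → (3.49368,0.89117) → ×s → (8.66433,2.21011) → (8.66,2.21)
v4: (1,2.5) → rotate → (-1.18873,2.41597) → ×s → (-2.94805,5.99161) → (-2.95,5.99)

Cross-section at z=4: (-2.31,-6.27) (9.68,-0.37) (8.66,2.21) (-2.95,5.99)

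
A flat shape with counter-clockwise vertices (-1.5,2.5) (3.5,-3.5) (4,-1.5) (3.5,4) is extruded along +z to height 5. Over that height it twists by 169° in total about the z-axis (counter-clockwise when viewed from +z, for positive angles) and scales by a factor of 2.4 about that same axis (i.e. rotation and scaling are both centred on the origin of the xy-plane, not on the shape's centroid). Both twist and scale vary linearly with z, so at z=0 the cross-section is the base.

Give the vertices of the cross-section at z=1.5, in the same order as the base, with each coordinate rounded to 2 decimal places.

t = z/height = 1.5/5 = 0.3
s = 1 + (scale-1)·z/height = 1 + (2.4-1)·1.5/5 = 1.420000
θ = twist·z/height = 169°·1.5/5 = 50.7000° = 0.884882 rad
cos θ = 0.633381, sin θ = 0.773840 (intermediates below are computed at full precision and shown rounded to 5 d.p.)
v1: (-1.5,2.5) → rotate → (-2.88467,0.42269) → ×s → (-4.09623,0.60022) → (-4.10,0.60)
v2: (3.5,-3.5) → rotate → (4.92527,0.49161) → ×s → (6.99389,0.69808) → (6.99,0.70)
v3: (4,-1.5) → rotate → (3.69428,2.14529) → ×s → (5.24588,3.04631) → (5.25,3.05)
v4: (3.5,4) → rotate → (-0.87853,5.24196) → ×s → (-1.24751,7.44359) → (-1.25,7.44)

Cross-section at z=1.5: (-4.10,0.60) (6.99,0.70) (5.25,3.05) (-1.25,7.44)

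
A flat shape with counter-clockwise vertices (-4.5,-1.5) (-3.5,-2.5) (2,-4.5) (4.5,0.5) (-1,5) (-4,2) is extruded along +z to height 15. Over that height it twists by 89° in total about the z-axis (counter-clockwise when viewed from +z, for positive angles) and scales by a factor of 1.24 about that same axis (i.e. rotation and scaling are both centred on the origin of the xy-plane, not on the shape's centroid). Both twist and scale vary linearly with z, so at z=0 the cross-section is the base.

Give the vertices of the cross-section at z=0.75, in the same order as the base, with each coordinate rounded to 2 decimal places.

Cross-section at z=0.75: (-4.42,-1.87) (-3.34,-2.80) (2.37,-4.38) (4.50,0.86) (-1.40,4.97) (-4.19,1.70)

t = z/height = 0.75/15 = 0.05
s = 1 + (scale-1)·z/height = 1 + (1.24-1)·0.75/15 = 1.012000
θ = twist·z/height = 89°·0.75/15 = 4.4500° = 0.077667 rad
cos θ = 0.996985, sin θ = 0.077589 (intermediates below are computed at full precision and shown rounded to 5 d.p.)
v1: (-4.5,-1.5) → rotate → (-4.37005,-1.84463) → ×s → (-4.42249,-1.86676) → (-4.42,-1.87)
v2: (-3.5,-2.5) → rotate → (-3.29548,-2.76403) → ×s → (-3.33502,-2.79719) → (-3.34,-2.80)
v3: (2,-4.5) → rotate → (2.34312,-4.33126) → ×s → (2.37124,-4.38323) → (2.37,-4.38)
v4: (4.5,0.5) → rotate → (4.44764,0.84764) → ×s → (4.50101,0.85782) → (4.50,0.86)
v5: (-1,5) → rotate → (-1.38493,4.90734) → ×s → (-1.40155,4.96623) → (-1.40,4.97)
v6: (-4,2) → rotate → (-4.14312,1.68361) → ×s → (-4.19284,1.70382) → (-4.19,1.70)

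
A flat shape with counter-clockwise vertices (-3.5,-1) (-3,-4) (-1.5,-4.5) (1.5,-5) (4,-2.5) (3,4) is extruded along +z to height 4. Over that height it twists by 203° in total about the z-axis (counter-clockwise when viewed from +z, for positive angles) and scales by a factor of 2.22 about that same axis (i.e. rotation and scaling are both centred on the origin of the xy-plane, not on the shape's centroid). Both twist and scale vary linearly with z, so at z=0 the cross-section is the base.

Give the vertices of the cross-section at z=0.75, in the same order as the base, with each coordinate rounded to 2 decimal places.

Cross-section at z=0.75: (-2.63,-3.62) (0.13,-6.14) (1.96,-5.49) (5.24,-3.70) (5.76,0.61) (-0.13,6.14)

t = z/height = 0.75/4 = 0.1875
s = 1 + (scale-1)·z/height = 1 + (2.22-1)·0.75/4 = 1.228750
θ = twist·z/height = 203°·0.75/4 = 38.0625° = 0.664316 rad
cos θ = 0.787339, sin θ = 0.616521 (intermediates below are computed at full precision and shown rounded to 5 d.p.)
v1: (-3.5,-1) → rotate → (-2.13916,-2.94516) → ×s → (-2.62850,-3.61887) → (-2.63,-3.62)
v2: (-3,-4) → rotate → (0.10407,-4.99892) → ×s → (0.12787,-6.14242) → (0.13,-6.14)
v3: (-1.5,-4.5) → rotate → (1.59334,-4.46781) → ×s → (1.95781,-5.48982) → (1.96,-5.49)
v4: (1.5,-5) → rotate → (4.26361,-3.01191) → ×s → (5.23891,-3.70089) → (5.24,-3.70)
v5: (4,-2.5) → rotate → (4.69066,0.49774) → ×s → (5.76364,0.61159) → (5.76,0.61)
v6: (3,4) → rotate → (-0.10407,4.99892) → ×s → (-0.12787,6.14242) → (-0.13,6.14)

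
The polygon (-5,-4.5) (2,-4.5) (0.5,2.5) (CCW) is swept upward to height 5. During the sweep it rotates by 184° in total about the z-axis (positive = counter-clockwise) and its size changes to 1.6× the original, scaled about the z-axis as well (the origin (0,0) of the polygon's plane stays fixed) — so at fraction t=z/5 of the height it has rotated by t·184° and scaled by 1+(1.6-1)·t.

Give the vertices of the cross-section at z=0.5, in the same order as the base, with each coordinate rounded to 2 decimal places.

Cross-section at z=0.5: (-3.52,-6.20) (3.52,-3.86) (-0.33,2.68)

t = z/height = 0.5/5 = 0.1
s = 1 + (scale-1)·z/height = 1 + (1.6-1)·0.5/5 = 1.060000
θ = twist·z/height = 184°·0.5/5 = 18.4000° = 0.321141 rad
cos θ = 0.948876, sin θ = 0.315649 (intermediates below are computed at full precision and shown rounded to 5 d.p.)
v1: (-5,-4.5) → rotate → (-3.32396,-5.84819) → ×s → (-3.52340,-6.19908) → (-3.52,-6.20)
v2: (2,-4.5) → rotate → (3.31817,-3.63864) → ×s → (3.51726,-3.85696) → (3.52,-3.86)
v3: (0.5,2.5) → rotate → (-0.31468,2.53001) → ×s → (-0.33357,2.68182) → (-0.33,2.68)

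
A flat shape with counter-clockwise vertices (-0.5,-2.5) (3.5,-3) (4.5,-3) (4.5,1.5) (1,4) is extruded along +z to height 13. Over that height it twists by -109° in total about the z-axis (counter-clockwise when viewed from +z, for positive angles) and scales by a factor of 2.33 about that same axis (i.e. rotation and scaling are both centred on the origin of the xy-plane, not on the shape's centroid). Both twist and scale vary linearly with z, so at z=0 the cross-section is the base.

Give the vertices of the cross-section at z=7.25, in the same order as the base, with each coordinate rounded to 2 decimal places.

Cross-section at z=7.25: (-4.23,-1.36) (-1.59,-7.87) (-0.74,-9.39) (6.11,-5.57) (6.93,1.88)

t = z/height = 7.25/13 = 0.557692
s = 1 + (scale-1)·z/height = 1 + (2.33-1)·7.25/13 = 1.741731
θ = twist·z/height = -109°·7.25/13 = -60.7885° = -1.060959 rad
cos θ = 0.488035, sin θ = -0.872824 (intermediates below are computed at full precision and shown rounded to 5 d.p.)
v1: (-0.5,-2.5) → rotate → (-2.42608,-0.78368) → ×s → (-4.22557,-1.36495) → (-4.23,-1.36)
v2: (3.5,-3) → rotate → (-0.91035,-4.51899) → ×s → (-1.58558,-7.87086) → (-1.59,-7.87)
v3: (4.5,-3) → rotate → (-0.42231,-5.39181) → ×s → (-0.73555,-9.39109) → (-0.74,-9.39)
v4: (4.5,1.5) → rotate → (3.50540,-3.19565) → ×s → (6.10545,-5.56597) → (6.11,-5.57)
v5: (1,4) → rotate → (3.97933,1.07932) → ×s → (6.93092,1.87988) → (6.93,1.88)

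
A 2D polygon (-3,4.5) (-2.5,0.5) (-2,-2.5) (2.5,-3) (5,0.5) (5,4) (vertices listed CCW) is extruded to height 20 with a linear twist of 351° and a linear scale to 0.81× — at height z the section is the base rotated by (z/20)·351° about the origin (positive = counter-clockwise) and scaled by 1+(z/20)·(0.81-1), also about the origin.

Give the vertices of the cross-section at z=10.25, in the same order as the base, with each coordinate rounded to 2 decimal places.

Cross-section at z=10.25: (2.70,-4.07) (2.26,-0.46) (1.81,2.25) (-2.25,2.71) (-4.51,-0.44) (-4.52,-3.60)

t = z/height = 10.25/20 = 0.5125
s = 1 + (scale-1)·z/height = 1 + (0.81-1)·10.25/20 = 0.902625
θ = twist·z/height = 351°·10.25/20 = 179.8875° = 3.139629 rad
cos θ = -0.999998, sin θ = 0.001963 (intermediates below are computed at full precision and shown rounded to 5 d.p.)
v1: (-3,4.5) → rotate → (2.99116,-4.50588) → ×s → (2.69989,-4.06712) → (2.70,-4.07)
v2: (-2.5,0.5) → rotate → (2.49901,-0.50491) → ×s → (2.25567,-0.45574) → (2.26,-0.46)
v3: (-2,-2.5) → rotate → (2.00490,2.49607) → ×s → (1.80968,2.25301) → (1.81,2.25)
v4: (2.5,-3) → rotate → (-2.49410,3.00490) → ×s → (-2.25124,2.71230) → (-2.25,2.71)
v5: (5,0.5) → rotate → (-5.00097,-0.49018) → ×s → (-4.51400,-0.44245) → (-4.51,-0.44)
v6: (5,4) → rotate → (-5.00784,-3.99017) → ×s → (-4.52021,-3.60163) → (-4.52,-3.60)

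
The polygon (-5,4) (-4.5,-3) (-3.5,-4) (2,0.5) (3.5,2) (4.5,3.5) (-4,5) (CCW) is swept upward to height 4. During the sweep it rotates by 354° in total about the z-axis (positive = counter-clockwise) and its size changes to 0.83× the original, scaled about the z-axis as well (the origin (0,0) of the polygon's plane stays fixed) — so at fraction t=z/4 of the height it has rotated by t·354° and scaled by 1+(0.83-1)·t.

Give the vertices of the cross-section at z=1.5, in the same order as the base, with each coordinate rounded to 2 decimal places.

t = z/height = 1.5/4 = 0.375
s = 1 + (scale-1)·z/height = 1 + (0.83-1)·1.5/4 = 0.936250
θ = twist·z/height = 354°·1.5/4 = 132.7500° = 2.316925 rad
cos θ = -0.678801, sin θ = 0.734323 (intermediates below are computed at full precision and shown rounded to 5 d.p.)
v1: (-5,4) → rotate → (0.45671,-6.38682) → ×s → (0.42760,-5.97966) → (0.43,-5.98)
v2: (-4.5,-3) → rotate → (5.25757,-1.26805) → ×s → (4.92240,-1.18721) → (4.92,-1.19)
v3: (-3.5,-4) → rotate → (5.31309,0.14507) → ×s → (4.97438,0.13583) → (4.97,0.14)
v4: (2,0.5) → rotate → (-1.72476,1.12924) → ×s → (-1.61481,1.05726) → (-1.61,1.06)
v5: (3.5,2) → rotate → (-3.84445,1.21253) → ×s → (-3.59936,1.13523) → (-3.60,1.14)
v6: (4.5,3.5) → rotate → (-5.62473,0.92865) → ×s → (-5.26616,0.86945) → (-5.27,0.87)
v7: (-4,5) → rotate → (-0.95641,-6.33129) → ×s → (-0.89544,-5.92767) → (-0.90,-5.93)

Cross-section at z=1.5: (0.43,-5.98) (4.92,-1.19) (4.97,0.14) (-1.61,1.06) (-3.60,1.14) (-5.27,0.87) (-0.90,-5.93)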